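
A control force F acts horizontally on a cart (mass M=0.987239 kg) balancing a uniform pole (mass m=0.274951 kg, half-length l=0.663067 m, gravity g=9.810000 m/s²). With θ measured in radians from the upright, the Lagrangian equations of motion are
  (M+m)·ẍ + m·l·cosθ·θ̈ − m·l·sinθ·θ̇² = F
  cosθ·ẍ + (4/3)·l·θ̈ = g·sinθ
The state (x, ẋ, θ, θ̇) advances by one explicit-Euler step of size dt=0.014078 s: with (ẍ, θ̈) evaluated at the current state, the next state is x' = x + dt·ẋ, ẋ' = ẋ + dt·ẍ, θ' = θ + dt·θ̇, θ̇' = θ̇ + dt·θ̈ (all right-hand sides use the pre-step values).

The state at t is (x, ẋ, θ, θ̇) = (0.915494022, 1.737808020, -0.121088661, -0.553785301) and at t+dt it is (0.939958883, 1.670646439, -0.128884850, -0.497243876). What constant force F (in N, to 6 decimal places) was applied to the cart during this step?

F = -5.287893 N

ẍ = (ẋ'−ẋ)/dt = (1.670646439−1.737808020)/0.014078 = -4.770676
θ̈ = (θ̇'−θ̇)/dt = (-0.497243876−-0.553785301)/0.014078 = 4.016297
sinθ=-0.120793, cosθ=0.992678
F = (M+m)·ẍ + m·l·cosθ·θ̈ − m·l·sinθ·θ̇² = -6.021500 + 0.726853 − -0.006754 = -5.287893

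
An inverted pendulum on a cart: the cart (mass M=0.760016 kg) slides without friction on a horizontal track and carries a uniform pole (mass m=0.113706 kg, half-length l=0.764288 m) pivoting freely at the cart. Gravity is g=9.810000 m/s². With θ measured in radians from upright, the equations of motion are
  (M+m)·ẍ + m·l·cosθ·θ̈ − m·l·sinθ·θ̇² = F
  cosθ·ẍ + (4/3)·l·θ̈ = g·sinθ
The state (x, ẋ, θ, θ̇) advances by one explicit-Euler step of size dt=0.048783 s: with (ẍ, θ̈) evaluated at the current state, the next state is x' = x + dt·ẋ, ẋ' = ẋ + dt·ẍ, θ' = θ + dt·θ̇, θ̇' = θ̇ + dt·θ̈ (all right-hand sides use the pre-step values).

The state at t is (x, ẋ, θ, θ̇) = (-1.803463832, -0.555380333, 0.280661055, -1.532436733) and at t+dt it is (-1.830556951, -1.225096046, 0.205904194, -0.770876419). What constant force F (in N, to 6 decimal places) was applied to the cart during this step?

ẍ = (ẋ'−ẋ)/dt = (-1.225096046−-0.555380333)/0.048783 = -13.728465
θ̈ = (θ̇'−θ̇)/dt = (-0.770876419−-1.532436733)/0.048783 = 15.611182
sinθ=0.276991, cosθ=0.960873
F = (M+m)·ẍ + m·l·cosθ·θ̈ − m·l·sinθ·θ̇² = -11.994862 + 1.303593 − 0.056529 = -10.747798

F = -10.747798 N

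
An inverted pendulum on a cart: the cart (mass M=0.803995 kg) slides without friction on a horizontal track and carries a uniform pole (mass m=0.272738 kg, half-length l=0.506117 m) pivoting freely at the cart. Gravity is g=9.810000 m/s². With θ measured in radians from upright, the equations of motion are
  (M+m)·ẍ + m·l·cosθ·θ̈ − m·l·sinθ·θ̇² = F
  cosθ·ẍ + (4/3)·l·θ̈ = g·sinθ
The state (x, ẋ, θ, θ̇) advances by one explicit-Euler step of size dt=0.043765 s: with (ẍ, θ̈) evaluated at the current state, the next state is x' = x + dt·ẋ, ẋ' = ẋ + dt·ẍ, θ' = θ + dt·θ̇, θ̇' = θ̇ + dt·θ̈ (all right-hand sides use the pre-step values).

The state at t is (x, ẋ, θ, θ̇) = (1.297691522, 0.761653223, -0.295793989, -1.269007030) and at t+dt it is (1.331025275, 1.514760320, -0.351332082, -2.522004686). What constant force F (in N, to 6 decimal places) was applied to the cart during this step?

F = 14.812800 N

ẍ = (ẋ'−ẋ)/dt = (1.514760320−0.761653223)/0.043765 = 17.207977
θ̈ = (θ̇'−θ̇)/dt = (-2.522004686−-1.269007030)/0.043765 = -28.630130
sinθ=-0.291499, cosθ=0.956571
F = (M+m)·ẍ + m·l·cosθ·θ̈ − m·l·sinθ·θ̇² = 18.528396 + -3.780394 − -0.064798 = 14.812800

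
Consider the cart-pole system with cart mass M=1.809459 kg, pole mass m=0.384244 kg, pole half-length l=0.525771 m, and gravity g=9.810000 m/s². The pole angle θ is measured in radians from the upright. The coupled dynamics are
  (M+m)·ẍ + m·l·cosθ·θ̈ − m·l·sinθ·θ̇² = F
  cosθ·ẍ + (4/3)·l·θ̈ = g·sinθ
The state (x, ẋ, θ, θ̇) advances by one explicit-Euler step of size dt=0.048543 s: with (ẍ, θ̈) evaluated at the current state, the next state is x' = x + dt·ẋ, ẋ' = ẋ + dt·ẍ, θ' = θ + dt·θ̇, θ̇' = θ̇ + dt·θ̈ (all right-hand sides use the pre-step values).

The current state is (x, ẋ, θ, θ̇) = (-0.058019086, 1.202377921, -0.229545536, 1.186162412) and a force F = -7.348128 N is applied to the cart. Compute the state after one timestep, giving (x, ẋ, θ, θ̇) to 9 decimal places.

(0.000347945, 1.030837493, -0.171965654, 1.269878302)

sinθ=-0.227535004, cosθ=0.973769902
temp = (F + m·l·θ̇²·sinθ)/(M+m) = (-7.348128 + -0.064675569)/2.193703 = -3.379128154
θ̈ = (g·sinθ − cosθ·temp)/(l·(4/3 − m·cos²θ/(M+m))) = 1.724571825
ẍ = temp − m·l·θ̈·cosθ/(M+m) = -3.533782998
Euler: x'=-0.058019086+0.048543·1.202377921=0.000347945, ẋ'=1.202377921+0.048543·-3.533782998=1.030837493
       θ'=-0.229545536+0.048543·1.186162412=-0.171965654, θ̇'=1.186162412+0.048543·1.724571825=1.269878302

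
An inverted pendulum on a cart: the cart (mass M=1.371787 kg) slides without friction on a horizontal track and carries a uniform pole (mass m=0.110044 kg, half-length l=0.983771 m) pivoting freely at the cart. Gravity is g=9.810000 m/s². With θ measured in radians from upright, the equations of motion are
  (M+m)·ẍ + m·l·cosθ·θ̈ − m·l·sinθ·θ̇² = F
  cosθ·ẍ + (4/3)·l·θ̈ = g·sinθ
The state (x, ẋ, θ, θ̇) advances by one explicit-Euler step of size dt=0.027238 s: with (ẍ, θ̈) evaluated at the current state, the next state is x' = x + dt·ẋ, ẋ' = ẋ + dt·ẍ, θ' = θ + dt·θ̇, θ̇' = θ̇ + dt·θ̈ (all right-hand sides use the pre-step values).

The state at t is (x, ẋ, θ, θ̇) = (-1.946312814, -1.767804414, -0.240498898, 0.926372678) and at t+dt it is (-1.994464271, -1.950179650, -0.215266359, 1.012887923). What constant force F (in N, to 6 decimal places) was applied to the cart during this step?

F = -9.565685 N

ẍ = (ẋ'−ẋ)/dt = (-1.950179650−-1.767804414)/0.027238 = -6.695618
θ̈ = (θ̇'−θ̇)/dt = (1.012887923−0.926372678)/0.027238 = 3.176270
sinθ=-0.238187, cosθ=0.971219
F = (M+m)·ẍ + m·l·cosθ·θ̈ − m·l·sinθ·θ̇² = -9.921774 + 0.333960 − -0.022128 = -9.565685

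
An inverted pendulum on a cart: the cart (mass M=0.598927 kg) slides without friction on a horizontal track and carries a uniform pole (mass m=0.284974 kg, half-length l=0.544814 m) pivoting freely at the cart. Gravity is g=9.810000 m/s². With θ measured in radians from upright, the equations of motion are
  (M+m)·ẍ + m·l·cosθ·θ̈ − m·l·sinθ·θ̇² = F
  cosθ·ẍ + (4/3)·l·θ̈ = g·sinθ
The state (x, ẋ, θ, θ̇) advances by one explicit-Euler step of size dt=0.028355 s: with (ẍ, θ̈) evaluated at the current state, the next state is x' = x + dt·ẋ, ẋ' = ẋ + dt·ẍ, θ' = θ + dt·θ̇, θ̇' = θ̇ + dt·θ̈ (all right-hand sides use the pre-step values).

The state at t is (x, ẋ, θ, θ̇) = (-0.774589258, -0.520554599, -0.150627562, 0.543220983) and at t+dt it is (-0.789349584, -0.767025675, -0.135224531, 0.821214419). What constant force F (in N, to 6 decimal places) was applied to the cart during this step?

F = -6.171368 N

ẍ = (ẋ'−ẋ)/dt = (-0.767025675−-0.520554599)/0.028355 = -8.692332
θ̈ = (θ̇'−θ̇)/dt = (0.821214419−0.543220983)/0.028355 = 9.804036
sinθ=-0.150059, cosθ=0.988677
F = (M+m)·ẍ + m·l·cosθ·θ̈ − m·l·sinθ·θ̇² = -7.683161 + 1.504918 − -0.006875 = -6.171368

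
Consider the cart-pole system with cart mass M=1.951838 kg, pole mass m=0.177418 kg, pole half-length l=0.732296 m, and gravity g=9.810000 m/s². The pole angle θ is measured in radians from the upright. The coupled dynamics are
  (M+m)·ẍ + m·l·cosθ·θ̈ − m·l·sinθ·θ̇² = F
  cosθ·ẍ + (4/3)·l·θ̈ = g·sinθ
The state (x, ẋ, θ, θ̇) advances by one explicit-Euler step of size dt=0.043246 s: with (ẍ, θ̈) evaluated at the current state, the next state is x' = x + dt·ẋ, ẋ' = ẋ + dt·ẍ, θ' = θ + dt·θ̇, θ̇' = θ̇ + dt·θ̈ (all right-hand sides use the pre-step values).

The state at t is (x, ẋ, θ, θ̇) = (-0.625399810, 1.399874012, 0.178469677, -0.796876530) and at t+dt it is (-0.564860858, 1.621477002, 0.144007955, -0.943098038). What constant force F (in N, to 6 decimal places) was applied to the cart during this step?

ẍ = (ẋ'−ẋ)/dt = (1.621477002−1.399874012)/0.043246 = 5.124242
θ̈ = (θ̇'−θ̇)/dt = (-0.943098038−-0.796876530)/0.043246 = -3.381157
sinθ=0.177524, cosθ=0.984117
F = (M+m)·ẍ + m·l·cosθ·θ̈ − m·l·sinθ·θ̇² = 10.910824 + -0.432311 − 0.014646 = 10.463867

F = 10.463867 N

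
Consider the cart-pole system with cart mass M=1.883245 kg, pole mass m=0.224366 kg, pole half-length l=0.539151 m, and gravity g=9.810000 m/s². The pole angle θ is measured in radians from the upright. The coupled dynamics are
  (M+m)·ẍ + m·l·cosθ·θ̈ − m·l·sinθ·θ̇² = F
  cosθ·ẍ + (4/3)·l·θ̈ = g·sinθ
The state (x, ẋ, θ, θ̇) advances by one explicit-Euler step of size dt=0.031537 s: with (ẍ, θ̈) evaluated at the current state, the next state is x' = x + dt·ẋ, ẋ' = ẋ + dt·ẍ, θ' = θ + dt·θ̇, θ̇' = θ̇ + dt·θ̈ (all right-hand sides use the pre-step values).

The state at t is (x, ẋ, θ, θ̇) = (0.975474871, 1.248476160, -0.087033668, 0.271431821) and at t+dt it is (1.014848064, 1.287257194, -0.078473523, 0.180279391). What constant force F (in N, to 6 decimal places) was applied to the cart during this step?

ẍ = (ẋ'−ẋ)/dt = (1.287257194−1.248476160)/0.031537 = 1.229700
θ̈ = (θ̇'−θ̇)/dt = (0.180279391−0.271431821)/0.031537 = -2.890333
sinθ=-0.086924, cosθ=0.996215
F = (M+m)·ẍ + m·l·cosθ·θ̈ − m·l·sinθ·θ̇² = 2.591728 + -0.348312 − -0.000775 = 2.244191

F = 2.244191 N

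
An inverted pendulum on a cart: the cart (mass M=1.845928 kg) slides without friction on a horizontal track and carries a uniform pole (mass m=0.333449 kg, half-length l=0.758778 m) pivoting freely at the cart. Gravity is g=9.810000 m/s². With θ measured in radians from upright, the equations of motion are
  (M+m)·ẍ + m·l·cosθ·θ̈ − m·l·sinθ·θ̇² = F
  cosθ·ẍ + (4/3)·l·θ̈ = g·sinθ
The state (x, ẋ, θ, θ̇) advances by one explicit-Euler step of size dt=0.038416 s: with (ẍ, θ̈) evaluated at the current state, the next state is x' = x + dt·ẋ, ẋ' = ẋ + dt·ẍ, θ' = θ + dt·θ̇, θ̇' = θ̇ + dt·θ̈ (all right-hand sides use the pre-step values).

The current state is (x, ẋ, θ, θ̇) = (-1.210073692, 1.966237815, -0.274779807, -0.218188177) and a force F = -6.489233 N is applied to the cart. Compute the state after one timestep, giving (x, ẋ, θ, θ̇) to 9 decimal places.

(-1.134538700, 1.850818469, -0.283161724, -0.209456559)

sinθ=-0.271335011, cosθ=0.962484967
temp = (F + m·l·θ̇²·sinθ)/(M+m) = (-6.489233 + -0.003268228)/2.179377 = -2.979062929
θ̈ = (g·sinθ − cosθ·temp)/(l·(4/3 − m·cos²θ/(M+m))) = 0.227291172
ẍ = temp − m·l·θ̈·cosθ/(M+m) = -3.004460273
Euler: x'=-1.210073692+0.038416·1.966237815=-1.134538700, ẋ'=1.966237815+0.038416·-3.004460273=1.850818469
       θ'=-0.274779807+0.038416·-0.218188177=-0.283161724, θ̇'=-0.218188177+0.038416·0.227291172=-0.209456559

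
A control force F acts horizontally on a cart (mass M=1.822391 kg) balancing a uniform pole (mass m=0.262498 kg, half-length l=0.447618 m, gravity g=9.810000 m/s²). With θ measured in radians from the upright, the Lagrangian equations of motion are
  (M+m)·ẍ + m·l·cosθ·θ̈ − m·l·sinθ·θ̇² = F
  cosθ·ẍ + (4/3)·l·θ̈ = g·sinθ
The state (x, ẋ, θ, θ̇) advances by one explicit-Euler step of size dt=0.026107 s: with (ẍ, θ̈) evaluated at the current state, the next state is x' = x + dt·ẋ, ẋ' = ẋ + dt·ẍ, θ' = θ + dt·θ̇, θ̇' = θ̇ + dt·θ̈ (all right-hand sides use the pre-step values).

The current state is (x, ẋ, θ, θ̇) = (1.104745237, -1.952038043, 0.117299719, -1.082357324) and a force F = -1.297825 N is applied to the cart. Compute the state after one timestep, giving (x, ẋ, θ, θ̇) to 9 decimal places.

(1.053783380, -1.972835523, 0.089042616, -0.997529445)

sinθ=0.117030912, cosθ=0.993128273
temp = (F + m·l·θ̇²·sinθ)/(M+m) = (-1.297825 + 0.016109255)/2.084889 = -0.614764501
θ̈ = (g·sinθ − cosθ·temp)/(l·(4/3 − m·cos²θ/(M+m))) = 3.249238846
ẍ = temp − m·l·θ̈·cosθ/(M+m) = -0.796624668
Euler: x'=1.104745237+0.026107·-1.952038043=1.053783380, ẋ'=-1.952038043+0.026107·-0.796624668=-1.972835523
       θ'=0.117299719+0.026107·-1.082357324=0.089042616, θ̇'=-1.082357324+0.026107·3.249238846=-0.997529445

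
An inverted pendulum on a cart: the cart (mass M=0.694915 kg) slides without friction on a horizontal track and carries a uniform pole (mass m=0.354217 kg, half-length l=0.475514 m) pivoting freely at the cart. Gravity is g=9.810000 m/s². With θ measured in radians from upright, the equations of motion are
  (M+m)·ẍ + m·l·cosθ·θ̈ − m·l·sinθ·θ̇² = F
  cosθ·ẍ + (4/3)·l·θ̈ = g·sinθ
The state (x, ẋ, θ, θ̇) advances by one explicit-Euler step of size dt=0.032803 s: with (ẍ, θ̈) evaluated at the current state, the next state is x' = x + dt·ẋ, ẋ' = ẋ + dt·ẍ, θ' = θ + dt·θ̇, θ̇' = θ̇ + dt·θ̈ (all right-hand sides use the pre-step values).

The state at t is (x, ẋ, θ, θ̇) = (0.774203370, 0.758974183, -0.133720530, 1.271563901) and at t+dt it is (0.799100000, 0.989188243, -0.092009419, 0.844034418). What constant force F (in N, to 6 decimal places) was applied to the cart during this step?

F = 5.223542 N

ẍ = (ẋ'−ẋ)/dt = (0.989188243−0.758974183)/0.032803 = 7.018079
θ̈ = (θ̇'−θ̇)/dt = (0.844034418−1.271563901)/0.032803 = -13.033243
sinθ=-0.133322, cosθ=0.991073
F = (M+m)·ẍ + m·l·cosθ·θ̈ − m·l·sinθ·θ̇² = 7.362892 + -2.175659 − -0.036309 = 5.223542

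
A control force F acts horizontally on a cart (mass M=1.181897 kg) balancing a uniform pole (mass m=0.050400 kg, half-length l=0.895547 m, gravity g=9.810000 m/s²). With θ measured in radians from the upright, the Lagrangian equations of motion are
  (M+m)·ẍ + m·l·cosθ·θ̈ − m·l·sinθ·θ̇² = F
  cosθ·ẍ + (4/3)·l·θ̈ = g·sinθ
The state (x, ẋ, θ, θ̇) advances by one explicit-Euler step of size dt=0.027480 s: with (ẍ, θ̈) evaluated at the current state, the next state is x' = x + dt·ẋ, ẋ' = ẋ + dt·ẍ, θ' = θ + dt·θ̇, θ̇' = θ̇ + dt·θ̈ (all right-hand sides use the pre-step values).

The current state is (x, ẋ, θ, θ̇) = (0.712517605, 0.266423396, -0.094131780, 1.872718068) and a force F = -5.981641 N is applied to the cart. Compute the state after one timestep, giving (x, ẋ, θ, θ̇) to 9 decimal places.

(0.719838920, 0.129307094, -0.042669487, 1.965821052)

sinθ=-0.093992828, cosθ=0.995572874
temp = (F + m·l·θ̇²·sinθ)/(M+m) = (-5.981641 + -0.014878476)/1.232297 = -4.866131684
θ̈ = (g·sinθ − cosθ·temp)/(l·(4/3 − m·cos²θ/(M+m))) = 3.388027063
ẍ = temp − m·l·θ̈·cosθ/(M+m) = -4.989676195
Euler: x'=0.712517605+0.027480·0.266423396=0.719838920, ẋ'=0.266423396+0.027480·-4.989676195=0.129307094
       θ'=-0.094131780+0.027480·1.872718068=-0.042669487, θ̇'=1.872718068+0.027480·3.388027063=1.965821052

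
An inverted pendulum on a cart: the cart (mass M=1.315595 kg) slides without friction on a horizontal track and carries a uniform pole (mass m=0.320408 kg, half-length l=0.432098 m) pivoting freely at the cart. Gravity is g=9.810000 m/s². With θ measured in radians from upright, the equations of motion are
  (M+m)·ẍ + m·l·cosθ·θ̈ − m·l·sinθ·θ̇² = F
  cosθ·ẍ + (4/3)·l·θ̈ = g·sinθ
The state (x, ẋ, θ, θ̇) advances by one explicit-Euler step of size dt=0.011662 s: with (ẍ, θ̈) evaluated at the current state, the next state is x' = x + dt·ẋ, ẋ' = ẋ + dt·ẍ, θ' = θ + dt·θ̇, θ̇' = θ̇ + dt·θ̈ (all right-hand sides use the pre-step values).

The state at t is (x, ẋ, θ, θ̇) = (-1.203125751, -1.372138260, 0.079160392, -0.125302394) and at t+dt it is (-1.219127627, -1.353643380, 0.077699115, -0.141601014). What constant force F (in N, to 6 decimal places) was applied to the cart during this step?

ẍ = (ẋ'−ẋ)/dt = (-1.353643380−-1.372138260)/0.011662 = 1.585910
θ̈ = (θ̇'−θ̇)/dt = (-0.141601014−-0.125302394)/0.011662 = -1.397584
sinθ=0.079078, cosθ=0.996868
F = (M+m)·ẍ + m·l·cosθ·θ̈ − m·l·sinθ·θ̇² = 2.594553 + -0.192886 − 0.000172 = 2.401495

F = 2.401495 N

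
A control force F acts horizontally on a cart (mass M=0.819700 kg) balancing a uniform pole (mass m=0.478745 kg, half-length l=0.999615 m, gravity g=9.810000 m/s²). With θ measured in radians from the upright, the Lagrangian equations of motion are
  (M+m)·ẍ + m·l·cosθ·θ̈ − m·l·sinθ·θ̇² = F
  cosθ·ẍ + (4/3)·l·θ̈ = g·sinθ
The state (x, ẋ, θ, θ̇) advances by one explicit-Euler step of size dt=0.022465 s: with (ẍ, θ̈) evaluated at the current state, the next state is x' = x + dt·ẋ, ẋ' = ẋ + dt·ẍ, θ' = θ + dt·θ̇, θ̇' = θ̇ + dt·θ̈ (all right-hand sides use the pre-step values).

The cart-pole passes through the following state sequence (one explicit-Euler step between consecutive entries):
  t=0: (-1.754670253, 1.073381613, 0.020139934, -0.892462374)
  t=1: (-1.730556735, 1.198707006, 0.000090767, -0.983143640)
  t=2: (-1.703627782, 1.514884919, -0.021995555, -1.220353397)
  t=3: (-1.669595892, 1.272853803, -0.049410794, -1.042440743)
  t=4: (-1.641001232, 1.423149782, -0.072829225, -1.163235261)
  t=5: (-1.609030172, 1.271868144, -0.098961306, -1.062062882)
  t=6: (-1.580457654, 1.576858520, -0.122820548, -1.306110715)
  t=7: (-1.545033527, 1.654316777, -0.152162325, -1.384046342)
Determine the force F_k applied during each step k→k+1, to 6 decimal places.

F_0 = 5.304607 N
F_1 = 13.221430 N
F_2 = -10.184311 N
F_3 = 6.142494 N
F_4 = -6.547233 N
F_5 = 12.507949 N
F_6 = 2.929277 N

step 0→1:
  ẍ = (ẋ'−ẋ)/dt = (1.198707006−1.073381613)/0.022465 = 5.578695
  θ̈ = (θ̇'−θ̇)/dt = (-0.983143640−-0.892462374)/0.022465 = -4.036558
  sinθ=0.020139, cosθ=0.999797
  F = (M+m)·ẍ + m·l·cosθ·θ̈ − m·l·sinθ·θ̇² = 7.243629 + -1.931346 − 0.007676 = 5.304607
step 1→2:
  ẍ = (ẋ'−ẋ)/dt = (1.514884919−1.198707006)/0.022465 = 14.074245
  θ̈ = (θ̇'−θ̇)/dt = (-1.220353397−-0.983143640)/0.022465 = -10.559081
  sinθ=0.000091, cosθ=1.000000
  F = (M+m)·ẍ + m·l·cosθ·θ̈ − m·l·sinθ·θ̇² = 18.274633 + -5.053161 − 0.000042 = 13.221430
step 2→3:
  ẍ = (ẋ'−ẋ)/dt = (1.272853803−1.514884919)/0.022465 = -10.773698
  θ̈ = (θ̇'−θ̇)/dt = (-1.042440743−-1.220353397)/0.022465 = 7.919548
  sinθ=-0.021994, cosθ=0.999758
  F = (M+m)·ẍ + m·l·cosθ·θ̈ − m·l·sinθ·θ̇² = -13.989054 + 3.789068 − -0.015675 = -10.184311
step 3→4:
  ẍ = (ẋ'−ẋ)/dt = (1.423149782−1.272853803)/0.022465 = 6.690228
  θ̈ = (θ̇'−θ̇)/dt = (-1.163235261−-1.042440743)/0.022465 = -5.377009
  sinθ=-0.049391, cosθ=0.998780
  F = (M+m)·ẍ + m·l·cosθ·θ̈ − m·l·sinθ·θ̇² = 8.686893 + -2.570085 − -0.025685 = 6.142494
step 4→5:
  ẍ = (ẋ'−ẋ)/dt = (1.271868144−1.423149782)/0.022465 = -6.734104
  θ̈ = (θ̇'−θ̇)/dt = (-1.062062882−-1.163235261)/0.022465 = 4.503556
  sinθ=-0.072765, cosθ=0.997349
  F = (M+m)·ẍ + m·l·cosθ·θ̈ − m·l·sinθ·θ̇² = -8.743863 + 2.149511 − -0.047119 = -6.547233
step 5→6:
  ẍ = (ẋ'−ẋ)/dt = (1.576858520−1.271868144)/0.022465 = 13.576246
  θ̈ = (θ̇'−θ̇)/dt = (-1.306110715−-1.062062882)/0.022465 = -10.863469
  sinθ=-0.098800, cosθ=0.995107
  F = (M+m)·ẍ + m·l·cosθ·θ̈ − m·l·sinθ·θ̇² = 17.628009 + -5.173393 − -0.053333 = 12.507949
step 6→7:
  ẍ = (ẋ'−ẋ)/dt = (1.654316777−1.576858520)/0.022465 = 3.447953
  θ̈ = (θ̇'−θ̇)/dt = (-1.384046342−-1.306110715)/0.022465 = -3.469202
  sinθ=-0.122512, cosθ=0.992467
  F = (M+m)·ẍ + m·l·cosθ·θ̈ − m·l·sinθ·θ̇² = 4.476977 + -1.647717 − -0.100017 = 2.929277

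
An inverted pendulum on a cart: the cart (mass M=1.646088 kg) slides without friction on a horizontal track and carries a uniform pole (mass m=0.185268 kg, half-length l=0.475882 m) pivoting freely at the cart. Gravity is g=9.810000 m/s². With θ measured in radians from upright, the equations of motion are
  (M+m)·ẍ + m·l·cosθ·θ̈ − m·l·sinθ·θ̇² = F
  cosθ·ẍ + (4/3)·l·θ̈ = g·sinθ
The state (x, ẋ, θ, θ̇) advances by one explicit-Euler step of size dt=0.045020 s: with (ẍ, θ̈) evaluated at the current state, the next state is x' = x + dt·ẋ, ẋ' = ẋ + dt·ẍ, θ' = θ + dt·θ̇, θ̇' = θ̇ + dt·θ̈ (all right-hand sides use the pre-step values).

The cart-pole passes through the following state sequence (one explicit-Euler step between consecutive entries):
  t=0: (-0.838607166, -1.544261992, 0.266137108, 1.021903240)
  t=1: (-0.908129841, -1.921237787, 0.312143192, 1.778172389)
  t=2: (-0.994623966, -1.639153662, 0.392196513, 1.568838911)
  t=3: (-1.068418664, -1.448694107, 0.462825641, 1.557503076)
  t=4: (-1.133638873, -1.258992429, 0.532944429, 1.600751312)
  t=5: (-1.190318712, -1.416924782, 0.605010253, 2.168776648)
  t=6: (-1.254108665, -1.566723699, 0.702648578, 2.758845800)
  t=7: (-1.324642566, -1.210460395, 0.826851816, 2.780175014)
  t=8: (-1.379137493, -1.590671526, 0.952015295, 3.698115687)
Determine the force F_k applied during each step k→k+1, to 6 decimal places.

step 0→1:
  ẍ = (ẋ'−ẋ)/dt = (-1.921237787−-1.544261992)/0.045020 = -8.373518
  θ̈ = (θ̇'−θ̇)/dt = (1.778172389−1.021903240)/0.045020 = 16.798515
  sinθ=0.263007, cosθ=0.964794
  F = (M+m)·ẍ + m·l·cosθ·θ̈ − m·l·sinθ·θ̇² = -15.334893 + 1.428911 − 0.024215 = -13.930197
step 1→2:
  ẍ = (ẋ'−ẋ)/dt = (-1.639153662−-1.921237787)/0.045020 = 6.265751
  θ̈ = (θ̇'−θ̇)/dt = (1.568838911−1.778172389)/0.045020 = -4.649789
  sinθ=0.307099, cosθ=0.951678
  F = (M+m)·ẍ + m·l·cosθ·θ̈ − m·l·sinθ·θ̇² = 11.474821 + -0.390142 − 0.085610 = 10.999069
step 2→3:
  ẍ = (ẋ'−ẋ)/dt = (-1.448694107−-1.639153662)/0.045020 = 4.230554
  θ̈ = (θ̇'−θ̇)/dt = (1.557503076−1.568838911)/0.045020 = -0.251796
  sinθ=0.382219, cosθ=0.924072
  F = (M+m)·ẍ + m·l·cosθ·θ̈ − m·l·sinθ·θ̇² = 7.747651 + -0.020514 − 0.082941 = 7.644196
step 3→4:
  ẍ = (ẋ'−ẋ)/dt = (-1.258992429−-1.448694107)/0.045020 = 4.213720
  θ̈ = (θ̇'−θ̇)/dt = (1.600751312−1.557503076)/0.045020 = 0.960645
  sinθ=0.446478, cosθ=0.894794
  F = (M+m)·ẍ + m·l·cosθ·θ̈ − m·l·sinθ·θ̇² = 7.716822 + 0.075785 − 0.095490 = 7.697117
step 4→5:
  ẍ = (ẋ'−ẋ)/dt = (-1.416924782−-1.258992429)/0.045020 = -3.508049
  θ̈ = (θ̇'−θ̇)/dt = (2.168776648−1.600751312)/0.045020 = 12.617178
  sinθ=0.508072, cosθ=0.861315
  F = (M+m)·ẍ + m·l·cosθ·θ̈ − m·l·sinθ·θ̇² = -6.424486 + 0.958129 − 0.114782 = -5.581139
step 5→6:
  ẍ = (ẋ'−ẋ)/dt = (-1.566723699−-1.416924782)/0.045020 = -3.327386
  θ̈ = (θ̇'−θ̇)/dt = (2.758845800−2.168776648)/0.045020 = 13.106823
  sinθ=0.568771, cosθ=0.822496
  F = (M+m)·ẍ + m·l·cosθ·θ̈ − m·l·sinθ·θ̇² = -6.093628 + 0.950454 − 0.235867 = -5.379041
step 6→7:
  ẍ = (ẋ'−ẋ)/dt = (-1.210460395−-1.566723699)/0.045020 = 7.913445
  θ̈ = (θ̇'−θ̇)/dt = (2.780175014−2.758845800)/0.045020 = 0.473772
  sinθ=0.646241, cosθ=0.763133
  F = (M+m)·ẍ + m·l·cosθ·θ̈ − m·l·sinθ·θ̇² = 14.492335 + 0.031876 − 0.433660 = 14.090552
step 7→8:
  ẍ = (ẋ'−ẋ)/dt = (-1.590671526−-1.210460395)/0.045020 = -8.445383
  θ̈ = (θ̇'−θ̇)/dt = (3.698115687−2.780175014)/0.045020 = 20.389620
  sinθ=0.735803, cosθ=0.677196
  F = (M+m)·ẍ + m·l·cosθ·θ̈ − m·l·sinθ·θ̇² = -15.466502 + 1.217371 − 0.501425 = -14.750556

F_0 = -13.930197 N
F_1 = 10.999069 N
F_2 = 7.644196 N
F_3 = 7.697117 N
F_4 = -5.581139 N
F_5 = -5.379041 N
F_6 = 14.090552 N
F_7 = -14.750556 N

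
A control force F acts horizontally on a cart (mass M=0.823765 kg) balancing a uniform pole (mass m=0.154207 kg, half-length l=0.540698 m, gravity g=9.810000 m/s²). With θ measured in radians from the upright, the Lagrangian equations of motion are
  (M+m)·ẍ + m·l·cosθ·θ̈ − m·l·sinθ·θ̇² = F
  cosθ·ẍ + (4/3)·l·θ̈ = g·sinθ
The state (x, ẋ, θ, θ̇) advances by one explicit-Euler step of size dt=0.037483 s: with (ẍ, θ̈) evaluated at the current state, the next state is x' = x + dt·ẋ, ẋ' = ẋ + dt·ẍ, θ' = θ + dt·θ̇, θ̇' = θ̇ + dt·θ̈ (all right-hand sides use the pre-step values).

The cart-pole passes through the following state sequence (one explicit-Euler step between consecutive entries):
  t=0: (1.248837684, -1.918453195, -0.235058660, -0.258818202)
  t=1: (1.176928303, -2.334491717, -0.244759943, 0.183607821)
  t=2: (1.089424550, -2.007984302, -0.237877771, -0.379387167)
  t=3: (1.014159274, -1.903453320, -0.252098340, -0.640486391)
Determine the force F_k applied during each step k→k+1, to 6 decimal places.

F_0 = -9.896499 N
F_1 = 7.304579 N
F_2 = 2.165705 N

step 0→1:
  ẍ = (ẋ'−ẋ)/dt = (-2.334491717−-1.918453195)/0.037483 = -11.099392
  θ̈ = (θ̇'−θ̇)/dt = (0.183607821−-0.258818202)/0.037483 = 11.803378
  sinθ=-0.232900, cosθ=0.972501
  F = (M+m)·ẍ + m·l·cosθ·θ̈ − m·l·sinθ·θ̇² = -10.854895 + 0.957095 − -0.001301 = -9.896499
step 1→2:
  ẍ = (ẋ'−ẋ)/dt = (-2.007984302−-2.334491717)/0.037483 = 8.710813
  θ̈ = (θ̇'−θ̇)/dt = (-0.379387167−0.183607821)/0.037483 = -15.020009
  sinθ=-0.242323, cosθ=0.970196
  F = (M+m)·ẍ + m·l·cosθ·θ̈ − m·l·sinθ·θ̇² = 8.518932 + -1.215034 − -0.000681 = 7.304579
step 2→3:
  ẍ = (ẋ'−ẋ)/dt = (-1.903453320−-2.007984302)/0.037483 = 2.788757
  θ̈ = (θ̇'−θ̇)/dt = (-0.640486391−-0.379387167)/0.037483 = -6.965804
  sinθ=-0.235641, cosθ=0.971840
  F = (M+m)·ẍ + m·l·cosθ·θ̈ − m·l·sinθ·θ̇² = 2.727326 + -0.564449 − -0.002828 = 2.165705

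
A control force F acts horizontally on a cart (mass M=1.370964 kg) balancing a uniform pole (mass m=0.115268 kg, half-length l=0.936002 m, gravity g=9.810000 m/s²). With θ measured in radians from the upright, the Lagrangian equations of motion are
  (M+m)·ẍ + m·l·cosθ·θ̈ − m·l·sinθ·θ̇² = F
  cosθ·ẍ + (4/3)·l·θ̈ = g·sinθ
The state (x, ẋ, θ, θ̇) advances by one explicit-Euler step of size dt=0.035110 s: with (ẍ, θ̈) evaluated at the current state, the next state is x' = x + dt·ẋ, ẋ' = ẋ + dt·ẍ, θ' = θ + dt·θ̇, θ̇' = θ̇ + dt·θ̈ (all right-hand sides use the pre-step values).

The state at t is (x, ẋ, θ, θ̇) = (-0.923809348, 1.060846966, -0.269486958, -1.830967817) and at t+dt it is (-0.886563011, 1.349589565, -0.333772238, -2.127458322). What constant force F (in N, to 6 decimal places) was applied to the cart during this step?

ẍ = (ẋ'−ẋ)/dt = (1.349589565−1.060846966)/0.035110 = 8.223942
θ̈ = (θ̇'−θ̇)/dt = (-2.127458322−-1.830967817)/0.035110 = -8.444617
sinθ=-0.266237, cosθ=0.963908
F = (M+m)·ẍ + m·l·cosθ·θ̈ − m·l·sinθ·θ̇² = 12.222686 + -0.878215 − -0.096298 = 11.440768

F = 11.440768 N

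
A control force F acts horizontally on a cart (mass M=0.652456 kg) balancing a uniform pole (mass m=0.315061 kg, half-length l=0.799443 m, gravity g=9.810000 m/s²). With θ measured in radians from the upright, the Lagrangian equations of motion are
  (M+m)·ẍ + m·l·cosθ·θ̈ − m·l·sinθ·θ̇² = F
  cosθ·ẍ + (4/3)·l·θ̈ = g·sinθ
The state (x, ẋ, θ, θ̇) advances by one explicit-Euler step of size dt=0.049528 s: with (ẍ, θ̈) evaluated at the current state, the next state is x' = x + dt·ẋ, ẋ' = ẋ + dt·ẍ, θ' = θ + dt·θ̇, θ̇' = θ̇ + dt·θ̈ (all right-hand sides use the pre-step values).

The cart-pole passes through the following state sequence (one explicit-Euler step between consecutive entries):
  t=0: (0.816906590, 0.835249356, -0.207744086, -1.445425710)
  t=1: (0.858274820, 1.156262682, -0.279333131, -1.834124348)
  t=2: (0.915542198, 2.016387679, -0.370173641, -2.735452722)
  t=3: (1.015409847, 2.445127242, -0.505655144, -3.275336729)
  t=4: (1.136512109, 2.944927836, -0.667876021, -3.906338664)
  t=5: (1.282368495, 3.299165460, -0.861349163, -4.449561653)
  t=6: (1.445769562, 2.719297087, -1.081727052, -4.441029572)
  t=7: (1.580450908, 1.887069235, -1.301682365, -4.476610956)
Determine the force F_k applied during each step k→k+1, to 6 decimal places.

F_0 = 4.445236 N
F_1 = 12.629924 N
F_2 = 6.497565 N
F_3 = 8.264934 N
F_4 = 7.131289 N
F_5 = -7.515769 N
F_6 = -11.957092 N

step 0→1:
  ẍ = (ẋ'−ẋ)/dt = (1.156262682−0.835249356)/0.049528 = 6.481451
  θ̈ = (θ̇'−θ̇)/dt = (-1.834124348−-1.445425710)/0.049528 = -7.848058
  sinθ=-0.206253, cosθ=0.978499
  F = (M+m)·ẍ + m·l·cosθ·θ̈ − m·l·sinθ·θ̇² = 6.270914 + -1.934214 − -0.108536 = 4.445236
step 1→2:
  ẍ = (ẋ'−ẋ)/dt = (2.016387679−1.156262682)/0.049528 = 17.366439
  θ̈ = (θ̇'−θ̇)/dt = (-2.735452722−-1.834124348)/0.049528 = -18.198360
  sinθ=-0.275715, cosθ=0.961240
  F = (M+m)·ẍ + m·l·cosθ·θ̈ − m·l·sinθ·θ̇² = 16.802325 + -4.406015 − -0.233614 = 12.629924
step 2→3:
  ẍ = (ẋ'−ẋ)/dt = (2.445127242−2.016387679)/0.049528 = 8.656509
  θ̈ = (θ̇'−θ̇)/dt = (-3.275336729−-2.735452722)/0.049528 = -10.900582
  sinθ=-0.361777, cosθ=0.932265
  F = (M+m)·ẍ + m·l·cosθ·θ̈ − m·l·sinθ·θ̇² = 8.375319 + -2.559593 − -0.681839 = 6.497565
step 3→4:
  ẍ = (ẋ'−ẋ)/dt = (2.944927836−2.445127242)/0.049528 = 10.091274
  θ̈ = (θ̇'−θ̇)/dt = (-3.906338664−-3.275336729)/0.049528 = -12.740307
  sinθ=-0.484381, cosθ=0.874857
  F = (M+m)·ẍ + m·l·cosθ·θ̈ − m·l·sinθ·θ̇² = 9.763479 + -2.807368 − -1.308823 = 8.264934
step 4→5:
  ẍ = (ẋ'−ẋ)/dt = (3.299165460−2.944927836)/0.049528 = 7.152270
  θ̈ = (θ̇'−θ̇)/dt = (-4.449561653−-3.906338664)/0.049528 = -10.967998
  sinθ=-0.619320, cosθ=0.785139
  F = (M+m)·ẍ + m·l·cosθ·θ̈ − m·l·sinθ·θ̇² = 6.919943 + -2.168982 − -2.380328 = 7.131289
step 5→6:
  ẍ = (ẋ'−ẋ)/dt = (2.719297087−3.299165460)/0.049528 = -11.707890
  θ̈ = (θ̇'−θ̇)/dt = (-4.441029572−-4.449561653)/0.049528 = 0.172268
  sinθ=-0.758722, cosθ=0.651414
  F = (M+m)·ẍ + m·l·cosθ·θ̈ − m·l·sinθ·θ̇² = -11.327583 + 0.028265 − -3.783549 = -7.515769
step 6→7:
  ẍ = (ẋ'−ẋ)/dt = (1.887069235−2.719297087)/0.049528 = -16.803179
  θ̈ = (θ̇'−θ̇)/dt = (-4.476610956−-4.441029572)/0.049528 = -0.718409
  sinθ=-0.882770, cosθ=0.469804
  F = (M+m)·ẍ + m·l·cosθ·θ̈ − m·l·sinθ·θ̇² = -16.257361 + -0.085010 − -4.385280 = -11.957092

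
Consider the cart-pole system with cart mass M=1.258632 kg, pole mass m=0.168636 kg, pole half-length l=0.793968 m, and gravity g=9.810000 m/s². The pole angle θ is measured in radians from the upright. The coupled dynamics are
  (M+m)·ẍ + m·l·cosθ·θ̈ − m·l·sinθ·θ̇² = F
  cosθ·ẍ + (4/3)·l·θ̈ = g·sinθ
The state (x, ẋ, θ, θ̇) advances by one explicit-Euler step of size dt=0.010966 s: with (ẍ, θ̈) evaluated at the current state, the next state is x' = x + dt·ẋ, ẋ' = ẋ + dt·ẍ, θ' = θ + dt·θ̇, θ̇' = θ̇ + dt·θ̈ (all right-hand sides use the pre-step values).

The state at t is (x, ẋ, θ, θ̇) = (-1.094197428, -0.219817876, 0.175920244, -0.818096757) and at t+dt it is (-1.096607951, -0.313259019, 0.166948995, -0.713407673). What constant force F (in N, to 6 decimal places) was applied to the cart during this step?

F = -10.918921 N

ẍ = (ẋ'−ẋ)/dt = (-0.313259019−-0.219817876)/0.010966 = -8.520987
θ̈ = (θ̇'−θ̇)/dt = (-0.713407673−-0.818096757)/0.010966 = 9.546697
sinθ=0.175014, cosθ=0.984566
F = (M+m)·ẍ + m·l·cosθ·θ̈ − m·l·sinθ·θ̇² = -12.161732 + 1.258494 − 0.015683 = -10.918921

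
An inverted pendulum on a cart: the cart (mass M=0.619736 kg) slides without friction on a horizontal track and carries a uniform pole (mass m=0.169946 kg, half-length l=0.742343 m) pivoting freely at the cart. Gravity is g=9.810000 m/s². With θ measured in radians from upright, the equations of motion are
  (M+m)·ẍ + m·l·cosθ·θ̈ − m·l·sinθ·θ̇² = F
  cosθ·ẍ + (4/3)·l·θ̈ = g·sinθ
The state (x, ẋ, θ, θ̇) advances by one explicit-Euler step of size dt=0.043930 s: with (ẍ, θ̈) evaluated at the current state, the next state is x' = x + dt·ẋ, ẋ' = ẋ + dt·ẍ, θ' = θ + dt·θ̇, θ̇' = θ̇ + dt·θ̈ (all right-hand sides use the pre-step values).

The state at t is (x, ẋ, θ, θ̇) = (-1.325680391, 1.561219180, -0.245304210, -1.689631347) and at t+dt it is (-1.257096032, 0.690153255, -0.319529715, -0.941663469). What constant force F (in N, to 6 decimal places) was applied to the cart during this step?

F = -13.487031 N

ẍ = (ẋ'−ẋ)/dt = (0.690153255−1.561219180)/0.043930 = -19.828498
θ̈ = (θ̇'−θ̇)/dt = (-0.941663469−-1.689631347)/0.043930 = 17.026357
sinθ=-0.242851, cosθ=0.970063
F = (M+m)·ẍ + m·l·cosθ·θ̈ − m·l·sinθ·θ̇² = -15.658208 + 2.083711 − -0.087466 = -13.487031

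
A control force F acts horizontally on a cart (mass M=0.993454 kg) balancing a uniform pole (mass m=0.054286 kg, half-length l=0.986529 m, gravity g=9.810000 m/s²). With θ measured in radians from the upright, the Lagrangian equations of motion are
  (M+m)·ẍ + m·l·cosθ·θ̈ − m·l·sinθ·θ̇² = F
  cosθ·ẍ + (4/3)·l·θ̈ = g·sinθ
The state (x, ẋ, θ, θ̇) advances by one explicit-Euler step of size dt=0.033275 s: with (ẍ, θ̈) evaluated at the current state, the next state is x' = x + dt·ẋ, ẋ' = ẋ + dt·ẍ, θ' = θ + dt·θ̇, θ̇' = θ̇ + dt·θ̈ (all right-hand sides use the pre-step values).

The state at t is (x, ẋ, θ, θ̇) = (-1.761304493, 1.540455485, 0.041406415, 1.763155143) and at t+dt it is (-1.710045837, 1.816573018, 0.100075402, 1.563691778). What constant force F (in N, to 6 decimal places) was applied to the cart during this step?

F = 8.366552 N

ẍ = (ẋ'−ẋ)/dt = (1.816573018−1.540455485)/0.033275 = 8.298048
θ̈ = (θ̇'−θ̇)/dt = (1.563691778−1.763155143)/0.033275 = -5.994391
sinθ=0.041395, cosθ=0.999143
F = (M+m)·ẍ + m·l·cosθ·θ̈ − m·l·sinθ·θ̇² = 8.694196 + -0.320753 − 0.006892 = 8.366552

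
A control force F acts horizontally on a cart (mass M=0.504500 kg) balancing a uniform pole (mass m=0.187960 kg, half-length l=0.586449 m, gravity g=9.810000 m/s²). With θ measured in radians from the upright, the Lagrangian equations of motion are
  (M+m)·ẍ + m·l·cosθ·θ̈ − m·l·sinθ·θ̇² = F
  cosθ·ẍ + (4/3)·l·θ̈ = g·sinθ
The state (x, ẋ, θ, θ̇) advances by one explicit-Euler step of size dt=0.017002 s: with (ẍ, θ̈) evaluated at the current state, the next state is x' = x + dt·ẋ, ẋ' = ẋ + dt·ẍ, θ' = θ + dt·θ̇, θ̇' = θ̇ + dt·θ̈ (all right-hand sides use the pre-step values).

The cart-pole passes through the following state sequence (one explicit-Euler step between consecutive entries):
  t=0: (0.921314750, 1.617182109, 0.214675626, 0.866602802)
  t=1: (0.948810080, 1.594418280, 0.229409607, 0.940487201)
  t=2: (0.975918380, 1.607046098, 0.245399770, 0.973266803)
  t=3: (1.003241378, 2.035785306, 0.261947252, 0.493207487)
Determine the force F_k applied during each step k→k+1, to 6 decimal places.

step 0→1:
  ẍ = (ẋ'−ẋ)/dt = (1.594418280−1.617182109)/0.017002 = -1.338891
  θ̈ = (θ̇'−θ̇)/dt = (0.940487201−0.866602802)/0.017002 = 4.345630
  sinθ=0.213031, cosθ=0.977046
  F = (M+m)·ẍ + m·l·cosθ·θ̈ − m·l·sinθ·θ̇² = -0.927129 + 0.468019 − 0.017635 = -0.476745
step 1→2:
  ẍ = (ẋ'−ẋ)/dt = (1.607046098−1.594418280)/0.017002 = 0.742725
  θ̈ = (θ̇'−θ̇)/dt = (0.973266803−0.940487201)/0.017002 = 1.927985
  sinθ=0.227403, cosθ=0.973801
  F = (M+m)·ẍ + m·l·cosθ·θ̈ − m·l·sinθ·θ̇² = 0.514308 + 0.206952 − 0.022172 = 0.699088
step 2→3:
  ẍ = (ẋ'−ẋ)/dt = (2.035785306−1.607046098)/0.017002 = 25.216987
  θ̈ = (θ̇'−θ̇)/dt = (0.493207487−0.973266803)/0.017002 = -28.235461
  sinθ=0.242944, cosθ=0.970040
  F = (M+m)·ẍ + m·l·cosθ·θ̈ − m·l·sinθ·θ̇² = 17.461755 + -3.019120 − 0.025367 = 14.417268

F_0 = -0.476745 N
F_1 = 0.699088 N
F_2 = 14.417268 N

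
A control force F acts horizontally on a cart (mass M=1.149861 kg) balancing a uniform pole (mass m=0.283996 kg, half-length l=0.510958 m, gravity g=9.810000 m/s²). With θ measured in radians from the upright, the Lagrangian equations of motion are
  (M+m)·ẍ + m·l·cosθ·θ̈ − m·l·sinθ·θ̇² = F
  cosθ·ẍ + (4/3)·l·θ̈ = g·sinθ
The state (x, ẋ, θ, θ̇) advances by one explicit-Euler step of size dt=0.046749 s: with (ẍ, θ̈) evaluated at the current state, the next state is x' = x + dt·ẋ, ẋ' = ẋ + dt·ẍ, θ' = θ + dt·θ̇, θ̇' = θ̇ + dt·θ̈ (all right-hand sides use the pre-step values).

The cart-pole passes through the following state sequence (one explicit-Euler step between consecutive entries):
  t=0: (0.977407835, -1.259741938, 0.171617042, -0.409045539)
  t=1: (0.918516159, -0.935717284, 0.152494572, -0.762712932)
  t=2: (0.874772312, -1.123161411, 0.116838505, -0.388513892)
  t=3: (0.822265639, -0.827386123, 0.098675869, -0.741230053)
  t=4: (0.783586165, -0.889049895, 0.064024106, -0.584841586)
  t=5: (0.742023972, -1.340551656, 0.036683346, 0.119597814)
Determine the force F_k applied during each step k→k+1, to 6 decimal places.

F_0 = 8.852476 N
F_1 = -4.613952 N
F_2 = 7.981912 N
F_3 = -1.416096 N
F_4 = -11.669247 N

step 0→1:
  ẍ = (ẋ'−ẋ)/dt = (-0.935717284−-1.259741938)/0.046749 = 6.931157
  θ̈ = (θ̇'−θ̇)/dt = (-0.762712932−-0.409045539)/0.046749 = -7.565240
  sinθ=0.170776, cosθ=0.985310
  F = (M+m)·ẍ + m·l·cosθ·θ̈ − m·l·sinθ·θ̇² = 9.938288 + -1.081665 − 0.004146 = 8.852476
step 1→2:
  ẍ = (ẋ'−ẋ)/dt = (-1.123161411−-0.935717284)/0.046749 = -4.009586
  θ̈ = (θ̇'−θ̇)/dt = (-0.388513892−-0.762712932)/0.046749 = 8.004429
  sinθ=0.151904, cosθ=0.988395
  F = (M+m)·ẍ + m·l·cosθ·θ̈ − m·l·sinθ·θ̇² = -5.749173 + 1.148044 − 0.012823 = -4.613952
step 2→3:
  ẍ = (ẋ'−ẋ)/dt = (-0.827386123−-1.123161411)/0.046749 = 6.326879
  θ̈ = (θ̇'−θ̇)/dt = (-0.741230053−-0.388513892)/0.046749 = -7.544892
  sinθ=0.116573, cosθ=0.993182
  F = (M+m)·ẍ + m·l·cosθ·θ̈ − m·l·sinθ·θ̇² = 9.071840 + -1.087375 − 0.002553 = 7.981912
step 3→4:
  ẍ = (ẋ'−ẋ)/dt = (-0.889049895−-0.827386123)/0.046749 = -1.319039
  θ̈ = (θ̇'−θ̇)/dt = (-0.584841586−-0.741230053)/0.046749 = 3.345279
  sinθ=0.098516, cosθ=0.995135
  F = (M+m)·ẍ + m·l·cosθ·θ̈ − m·l·sinθ·θ̇² = -1.891314 + 0.483072 − 0.007854 = -1.416096
step 4→5:
  ẍ = (ẋ'−ẋ)/dt = (-1.340551656−-0.889049895)/0.046749 = -9.657998
  θ̈ = (θ̇'−θ̇)/dt = (0.119597814−-0.584841586)/0.046749 = 15.068545
  sinθ=0.063980, cosθ=0.997951
  F = (M+m)·ẍ + m·l·cosθ·θ̈ − m·l·sinθ·θ̇² = -13.848188 + 2.182117 − 0.003176 = -11.669247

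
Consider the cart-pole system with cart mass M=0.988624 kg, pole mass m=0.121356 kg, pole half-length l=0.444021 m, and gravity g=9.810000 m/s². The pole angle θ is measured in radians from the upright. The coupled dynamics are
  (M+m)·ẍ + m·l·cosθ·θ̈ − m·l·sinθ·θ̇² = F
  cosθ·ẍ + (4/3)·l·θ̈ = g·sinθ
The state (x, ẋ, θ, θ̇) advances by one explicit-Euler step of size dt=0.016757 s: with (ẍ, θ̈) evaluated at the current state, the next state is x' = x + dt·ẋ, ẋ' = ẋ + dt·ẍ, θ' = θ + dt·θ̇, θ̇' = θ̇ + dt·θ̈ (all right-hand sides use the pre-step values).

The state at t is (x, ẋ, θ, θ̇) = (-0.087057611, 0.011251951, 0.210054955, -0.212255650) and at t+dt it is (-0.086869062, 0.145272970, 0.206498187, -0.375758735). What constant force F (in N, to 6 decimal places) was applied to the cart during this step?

F = 8.362805 N

ẍ = (ẋ'−ẋ)/dt = (0.145272970−0.011251951)/0.016757 = 7.997912
θ̈ = (θ̇'−θ̇)/dt = (-0.375758735−-0.212255650)/0.016757 = -9.757301
sinθ=0.208514, cosθ=0.978019
F = (M+m)·ẍ + m·l·cosθ·θ̈ − m·l·sinθ·θ̇² = 8.877523 + -0.514212 − 0.000506 = 8.362805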